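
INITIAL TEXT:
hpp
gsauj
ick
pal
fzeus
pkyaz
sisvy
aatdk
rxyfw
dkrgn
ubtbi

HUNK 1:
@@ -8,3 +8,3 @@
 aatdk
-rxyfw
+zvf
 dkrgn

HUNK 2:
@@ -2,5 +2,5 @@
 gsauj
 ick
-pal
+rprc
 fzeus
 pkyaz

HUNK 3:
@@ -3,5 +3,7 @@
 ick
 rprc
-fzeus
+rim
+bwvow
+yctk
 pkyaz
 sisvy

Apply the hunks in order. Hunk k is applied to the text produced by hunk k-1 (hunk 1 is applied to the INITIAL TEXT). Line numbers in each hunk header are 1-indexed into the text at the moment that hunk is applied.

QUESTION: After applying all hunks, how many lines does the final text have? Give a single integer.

Answer: 13

Derivation:
Hunk 1: at line 8 remove [rxyfw] add [zvf] -> 11 lines: hpp gsauj ick pal fzeus pkyaz sisvy aatdk zvf dkrgn ubtbi
Hunk 2: at line 2 remove [pal] add [rprc] -> 11 lines: hpp gsauj ick rprc fzeus pkyaz sisvy aatdk zvf dkrgn ubtbi
Hunk 3: at line 3 remove [fzeus] add [rim,bwvow,yctk] -> 13 lines: hpp gsauj ick rprc rim bwvow yctk pkyaz sisvy aatdk zvf dkrgn ubtbi
Final line count: 13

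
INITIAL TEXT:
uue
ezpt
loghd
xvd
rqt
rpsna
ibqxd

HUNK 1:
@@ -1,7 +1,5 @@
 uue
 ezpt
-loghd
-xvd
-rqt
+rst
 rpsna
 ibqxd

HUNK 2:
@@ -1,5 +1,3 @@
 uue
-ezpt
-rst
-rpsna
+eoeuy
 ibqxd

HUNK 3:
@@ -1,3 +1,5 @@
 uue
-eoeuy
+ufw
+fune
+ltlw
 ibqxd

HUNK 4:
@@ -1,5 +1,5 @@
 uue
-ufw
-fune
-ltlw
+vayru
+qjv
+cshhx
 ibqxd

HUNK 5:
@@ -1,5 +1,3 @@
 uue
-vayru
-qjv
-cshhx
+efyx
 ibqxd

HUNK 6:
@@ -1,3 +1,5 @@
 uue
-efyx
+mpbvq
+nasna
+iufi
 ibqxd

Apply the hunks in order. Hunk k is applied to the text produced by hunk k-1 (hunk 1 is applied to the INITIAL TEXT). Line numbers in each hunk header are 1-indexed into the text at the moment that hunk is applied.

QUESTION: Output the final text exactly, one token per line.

Answer: uue
mpbvq
nasna
iufi
ibqxd

Derivation:
Hunk 1: at line 1 remove [loghd,xvd,rqt] add [rst] -> 5 lines: uue ezpt rst rpsna ibqxd
Hunk 2: at line 1 remove [ezpt,rst,rpsna] add [eoeuy] -> 3 lines: uue eoeuy ibqxd
Hunk 3: at line 1 remove [eoeuy] add [ufw,fune,ltlw] -> 5 lines: uue ufw fune ltlw ibqxd
Hunk 4: at line 1 remove [ufw,fune,ltlw] add [vayru,qjv,cshhx] -> 5 lines: uue vayru qjv cshhx ibqxd
Hunk 5: at line 1 remove [vayru,qjv,cshhx] add [efyx] -> 3 lines: uue efyx ibqxd
Hunk 6: at line 1 remove [efyx] add [mpbvq,nasna,iufi] -> 5 lines: uue mpbvq nasna iufi ibqxd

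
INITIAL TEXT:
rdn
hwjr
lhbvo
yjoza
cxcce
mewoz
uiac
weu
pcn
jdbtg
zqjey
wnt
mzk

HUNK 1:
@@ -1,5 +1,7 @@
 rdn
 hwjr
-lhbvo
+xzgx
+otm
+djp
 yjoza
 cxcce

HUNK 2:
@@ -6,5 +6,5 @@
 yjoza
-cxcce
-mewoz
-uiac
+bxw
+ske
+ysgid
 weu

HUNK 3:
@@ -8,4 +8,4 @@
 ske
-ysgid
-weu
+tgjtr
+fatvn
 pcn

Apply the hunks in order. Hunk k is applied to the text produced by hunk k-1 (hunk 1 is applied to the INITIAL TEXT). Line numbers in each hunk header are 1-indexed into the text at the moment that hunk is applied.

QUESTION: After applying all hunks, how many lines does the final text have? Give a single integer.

Hunk 1: at line 1 remove [lhbvo] add [xzgx,otm,djp] -> 15 lines: rdn hwjr xzgx otm djp yjoza cxcce mewoz uiac weu pcn jdbtg zqjey wnt mzk
Hunk 2: at line 6 remove [cxcce,mewoz,uiac] add [bxw,ske,ysgid] -> 15 lines: rdn hwjr xzgx otm djp yjoza bxw ske ysgid weu pcn jdbtg zqjey wnt mzk
Hunk 3: at line 8 remove [ysgid,weu] add [tgjtr,fatvn] -> 15 lines: rdn hwjr xzgx otm djp yjoza bxw ske tgjtr fatvn pcn jdbtg zqjey wnt mzk
Final line count: 15

Answer: 15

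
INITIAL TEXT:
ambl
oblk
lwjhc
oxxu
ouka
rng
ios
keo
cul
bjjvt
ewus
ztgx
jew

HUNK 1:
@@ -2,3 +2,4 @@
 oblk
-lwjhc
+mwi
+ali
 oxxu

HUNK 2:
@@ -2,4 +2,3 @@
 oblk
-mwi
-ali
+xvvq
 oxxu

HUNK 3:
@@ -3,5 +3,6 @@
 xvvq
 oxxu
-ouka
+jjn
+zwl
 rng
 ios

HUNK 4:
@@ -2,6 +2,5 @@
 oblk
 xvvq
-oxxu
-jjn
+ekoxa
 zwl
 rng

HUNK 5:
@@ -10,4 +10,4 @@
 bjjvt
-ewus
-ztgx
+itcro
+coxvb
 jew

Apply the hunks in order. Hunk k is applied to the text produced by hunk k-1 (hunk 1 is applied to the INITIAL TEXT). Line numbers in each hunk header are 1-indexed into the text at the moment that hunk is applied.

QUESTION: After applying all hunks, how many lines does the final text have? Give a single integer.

Hunk 1: at line 2 remove [lwjhc] add [mwi,ali] -> 14 lines: ambl oblk mwi ali oxxu ouka rng ios keo cul bjjvt ewus ztgx jew
Hunk 2: at line 2 remove [mwi,ali] add [xvvq] -> 13 lines: ambl oblk xvvq oxxu ouka rng ios keo cul bjjvt ewus ztgx jew
Hunk 3: at line 3 remove [ouka] add [jjn,zwl] -> 14 lines: ambl oblk xvvq oxxu jjn zwl rng ios keo cul bjjvt ewus ztgx jew
Hunk 4: at line 2 remove [oxxu,jjn] add [ekoxa] -> 13 lines: ambl oblk xvvq ekoxa zwl rng ios keo cul bjjvt ewus ztgx jew
Hunk 5: at line 10 remove [ewus,ztgx] add [itcro,coxvb] -> 13 lines: ambl oblk xvvq ekoxa zwl rng ios keo cul bjjvt itcro coxvb jew
Final line count: 13

Answer: 13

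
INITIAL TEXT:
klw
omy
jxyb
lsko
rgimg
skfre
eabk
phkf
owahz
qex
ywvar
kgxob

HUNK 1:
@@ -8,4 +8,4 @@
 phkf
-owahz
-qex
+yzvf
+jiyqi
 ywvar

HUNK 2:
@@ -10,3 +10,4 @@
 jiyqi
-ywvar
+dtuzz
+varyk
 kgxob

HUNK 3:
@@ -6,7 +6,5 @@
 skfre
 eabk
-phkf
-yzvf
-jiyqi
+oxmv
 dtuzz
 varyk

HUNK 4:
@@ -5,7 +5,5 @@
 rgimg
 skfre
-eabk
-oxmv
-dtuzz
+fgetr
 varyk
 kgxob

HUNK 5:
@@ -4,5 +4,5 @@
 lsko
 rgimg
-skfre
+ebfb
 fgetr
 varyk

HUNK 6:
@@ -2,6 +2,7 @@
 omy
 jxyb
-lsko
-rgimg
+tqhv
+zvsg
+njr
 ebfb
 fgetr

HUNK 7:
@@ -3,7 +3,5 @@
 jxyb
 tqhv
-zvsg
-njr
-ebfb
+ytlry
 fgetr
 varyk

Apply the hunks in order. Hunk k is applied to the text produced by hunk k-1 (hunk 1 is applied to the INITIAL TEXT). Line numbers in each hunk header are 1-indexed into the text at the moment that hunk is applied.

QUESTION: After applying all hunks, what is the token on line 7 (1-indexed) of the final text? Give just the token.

Hunk 1: at line 8 remove [owahz,qex] add [yzvf,jiyqi] -> 12 lines: klw omy jxyb lsko rgimg skfre eabk phkf yzvf jiyqi ywvar kgxob
Hunk 2: at line 10 remove [ywvar] add [dtuzz,varyk] -> 13 lines: klw omy jxyb lsko rgimg skfre eabk phkf yzvf jiyqi dtuzz varyk kgxob
Hunk 3: at line 6 remove [phkf,yzvf,jiyqi] add [oxmv] -> 11 lines: klw omy jxyb lsko rgimg skfre eabk oxmv dtuzz varyk kgxob
Hunk 4: at line 5 remove [eabk,oxmv,dtuzz] add [fgetr] -> 9 lines: klw omy jxyb lsko rgimg skfre fgetr varyk kgxob
Hunk 5: at line 4 remove [skfre] add [ebfb] -> 9 lines: klw omy jxyb lsko rgimg ebfb fgetr varyk kgxob
Hunk 6: at line 2 remove [lsko,rgimg] add [tqhv,zvsg,njr] -> 10 lines: klw omy jxyb tqhv zvsg njr ebfb fgetr varyk kgxob
Hunk 7: at line 3 remove [zvsg,njr,ebfb] add [ytlry] -> 8 lines: klw omy jxyb tqhv ytlry fgetr varyk kgxob
Final line 7: varyk

Answer: varyk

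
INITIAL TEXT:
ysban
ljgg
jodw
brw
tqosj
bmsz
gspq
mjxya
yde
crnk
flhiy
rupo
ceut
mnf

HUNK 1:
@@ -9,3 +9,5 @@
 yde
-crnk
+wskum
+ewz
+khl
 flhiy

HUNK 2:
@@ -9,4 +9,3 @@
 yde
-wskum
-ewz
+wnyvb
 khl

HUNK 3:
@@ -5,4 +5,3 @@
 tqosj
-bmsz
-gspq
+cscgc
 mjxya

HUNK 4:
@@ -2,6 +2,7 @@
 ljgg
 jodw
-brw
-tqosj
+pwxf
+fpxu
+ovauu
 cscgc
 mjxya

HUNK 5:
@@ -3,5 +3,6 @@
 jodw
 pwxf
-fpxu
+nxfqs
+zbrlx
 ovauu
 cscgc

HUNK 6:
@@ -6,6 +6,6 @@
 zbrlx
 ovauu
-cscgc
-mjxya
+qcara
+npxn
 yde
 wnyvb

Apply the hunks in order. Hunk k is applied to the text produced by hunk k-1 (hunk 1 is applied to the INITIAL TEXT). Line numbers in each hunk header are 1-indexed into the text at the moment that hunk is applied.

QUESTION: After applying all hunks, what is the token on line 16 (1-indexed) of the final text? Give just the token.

Hunk 1: at line 9 remove [crnk] add [wskum,ewz,khl] -> 16 lines: ysban ljgg jodw brw tqosj bmsz gspq mjxya yde wskum ewz khl flhiy rupo ceut mnf
Hunk 2: at line 9 remove [wskum,ewz] add [wnyvb] -> 15 lines: ysban ljgg jodw brw tqosj bmsz gspq mjxya yde wnyvb khl flhiy rupo ceut mnf
Hunk 3: at line 5 remove [bmsz,gspq] add [cscgc] -> 14 lines: ysban ljgg jodw brw tqosj cscgc mjxya yde wnyvb khl flhiy rupo ceut mnf
Hunk 4: at line 2 remove [brw,tqosj] add [pwxf,fpxu,ovauu] -> 15 lines: ysban ljgg jodw pwxf fpxu ovauu cscgc mjxya yde wnyvb khl flhiy rupo ceut mnf
Hunk 5: at line 3 remove [fpxu] add [nxfqs,zbrlx] -> 16 lines: ysban ljgg jodw pwxf nxfqs zbrlx ovauu cscgc mjxya yde wnyvb khl flhiy rupo ceut mnf
Hunk 6: at line 6 remove [cscgc,mjxya] add [qcara,npxn] -> 16 lines: ysban ljgg jodw pwxf nxfqs zbrlx ovauu qcara npxn yde wnyvb khl flhiy rupo ceut mnf
Final line 16: mnf

Answer: mnf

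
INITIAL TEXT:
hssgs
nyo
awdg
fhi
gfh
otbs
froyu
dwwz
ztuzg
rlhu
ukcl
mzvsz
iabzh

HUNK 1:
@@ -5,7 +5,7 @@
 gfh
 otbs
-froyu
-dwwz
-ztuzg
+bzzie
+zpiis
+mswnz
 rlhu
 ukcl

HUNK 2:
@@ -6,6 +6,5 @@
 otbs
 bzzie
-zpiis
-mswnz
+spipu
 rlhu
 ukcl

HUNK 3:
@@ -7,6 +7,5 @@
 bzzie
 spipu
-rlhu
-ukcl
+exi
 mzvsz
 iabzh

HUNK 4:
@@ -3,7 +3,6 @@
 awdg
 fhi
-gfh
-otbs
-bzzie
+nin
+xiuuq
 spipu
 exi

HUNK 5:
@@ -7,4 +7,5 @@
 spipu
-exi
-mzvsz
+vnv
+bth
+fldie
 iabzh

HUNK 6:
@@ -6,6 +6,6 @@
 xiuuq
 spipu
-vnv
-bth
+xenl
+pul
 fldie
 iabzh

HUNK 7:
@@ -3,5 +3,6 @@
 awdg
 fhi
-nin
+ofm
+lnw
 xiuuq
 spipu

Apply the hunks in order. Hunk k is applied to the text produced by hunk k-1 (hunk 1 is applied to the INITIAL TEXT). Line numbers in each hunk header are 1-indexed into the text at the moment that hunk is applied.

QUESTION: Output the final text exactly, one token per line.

Answer: hssgs
nyo
awdg
fhi
ofm
lnw
xiuuq
spipu
xenl
pul
fldie
iabzh

Derivation:
Hunk 1: at line 5 remove [froyu,dwwz,ztuzg] add [bzzie,zpiis,mswnz] -> 13 lines: hssgs nyo awdg fhi gfh otbs bzzie zpiis mswnz rlhu ukcl mzvsz iabzh
Hunk 2: at line 6 remove [zpiis,mswnz] add [spipu] -> 12 lines: hssgs nyo awdg fhi gfh otbs bzzie spipu rlhu ukcl mzvsz iabzh
Hunk 3: at line 7 remove [rlhu,ukcl] add [exi] -> 11 lines: hssgs nyo awdg fhi gfh otbs bzzie spipu exi mzvsz iabzh
Hunk 4: at line 3 remove [gfh,otbs,bzzie] add [nin,xiuuq] -> 10 lines: hssgs nyo awdg fhi nin xiuuq spipu exi mzvsz iabzh
Hunk 5: at line 7 remove [exi,mzvsz] add [vnv,bth,fldie] -> 11 lines: hssgs nyo awdg fhi nin xiuuq spipu vnv bth fldie iabzh
Hunk 6: at line 6 remove [vnv,bth] add [xenl,pul] -> 11 lines: hssgs nyo awdg fhi nin xiuuq spipu xenl pul fldie iabzh
Hunk 7: at line 3 remove [nin] add [ofm,lnw] -> 12 lines: hssgs nyo awdg fhi ofm lnw xiuuq spipu xenl pul fldie iabzh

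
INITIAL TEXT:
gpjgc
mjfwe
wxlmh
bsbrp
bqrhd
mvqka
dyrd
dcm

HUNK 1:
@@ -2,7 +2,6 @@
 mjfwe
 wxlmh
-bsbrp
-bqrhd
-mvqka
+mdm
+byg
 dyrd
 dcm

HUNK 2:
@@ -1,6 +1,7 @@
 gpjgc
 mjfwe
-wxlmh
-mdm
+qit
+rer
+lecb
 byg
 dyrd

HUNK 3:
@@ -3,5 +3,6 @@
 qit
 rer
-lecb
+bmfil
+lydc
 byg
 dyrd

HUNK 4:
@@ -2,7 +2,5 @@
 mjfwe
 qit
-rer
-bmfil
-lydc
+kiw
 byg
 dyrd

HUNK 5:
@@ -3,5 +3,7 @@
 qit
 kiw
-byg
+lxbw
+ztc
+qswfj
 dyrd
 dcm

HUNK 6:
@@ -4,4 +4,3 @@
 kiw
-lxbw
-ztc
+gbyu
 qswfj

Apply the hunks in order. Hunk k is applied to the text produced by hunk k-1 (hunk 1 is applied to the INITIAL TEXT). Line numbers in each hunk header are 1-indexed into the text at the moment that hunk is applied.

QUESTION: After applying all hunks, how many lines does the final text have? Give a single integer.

Hunk 1: at line 2 remove [bsbrp,bqrhd,mvqka] add [mdm,byg] -> 7 lines: gpjgc mjfwe wxlmh mdm byg dyrd dcm
Hunk 2: at line 1 remove [wxlmh,mdm] add [qit,rer,lecb] -> 8 lines: gpjgc mjfwe qit rer lecb byg dyrd dcm
Hunk 3: at line 3 remove [lecb] add [bmfil,lydc] -> 9 lines: gpjgc mjfwe qit rer bmfil lydc byg dyrd dcm
Hunk 4: at line 2 remove [rer,bmfil,lydc] add [kiw] -> 7 lines: gpjgc mjfwe qit kiw byg dyrd dcm
Hunk 5: at line 3 remove [byg] add [lxbw,ztc,qswfj] -> 9 lines: gpjgc mjfwe qit kiw lxbw ztc qswfj dyrd dcm
Hunk 6: at line 4 remove [lxbw,ztc] add [gbyu] -> 8 lines: gpjgc mjfwe qit kiw gbyu qswfj dyrd dcm
Final line count: 8

Answer: 8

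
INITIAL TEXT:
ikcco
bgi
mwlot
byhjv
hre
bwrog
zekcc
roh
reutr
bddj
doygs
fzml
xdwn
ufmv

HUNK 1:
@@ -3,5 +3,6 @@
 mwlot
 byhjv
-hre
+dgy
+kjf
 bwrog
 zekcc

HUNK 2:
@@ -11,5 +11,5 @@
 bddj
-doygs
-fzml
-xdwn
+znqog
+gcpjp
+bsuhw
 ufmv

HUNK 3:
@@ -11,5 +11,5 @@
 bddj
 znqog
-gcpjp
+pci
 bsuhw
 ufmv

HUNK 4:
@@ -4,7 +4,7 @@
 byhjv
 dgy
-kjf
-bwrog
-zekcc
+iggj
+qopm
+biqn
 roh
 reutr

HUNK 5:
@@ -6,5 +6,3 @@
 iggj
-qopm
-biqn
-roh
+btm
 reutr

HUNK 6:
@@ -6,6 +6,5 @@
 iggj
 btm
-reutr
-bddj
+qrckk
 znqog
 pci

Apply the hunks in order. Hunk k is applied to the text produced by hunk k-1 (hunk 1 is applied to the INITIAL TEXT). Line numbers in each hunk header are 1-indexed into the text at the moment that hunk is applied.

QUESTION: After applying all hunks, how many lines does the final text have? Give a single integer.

Answer: 12

Derivation:
Hunk 1: at line 3 remove [hre] add [dgy,kjf] -> 15 lines: ikcco bgi mwlot byhjv dgy kjf bwrog zekcc roh reutr bddj doygs fzml xdwn ufmv
Hunk 2: at line 11 remove [doygs,fzml,xdwn] add [znqog,gcpjp,bsuhw] -> 15 lines: ikcco bgi mwlot byhjv dgy kjf bwrog zekcc roh reutr bddj znqog gcpjp bsuhw ufmv
Hunk 3: at line 11 remove [gcpjp] add [pci] -> 15 lines: ikcco bgi mwlot byhjv dgy kjf bwrog zekcc roh reutr bddj znqog pci bsuhw ufmv
Hunk 4: at line 4 remove [kjf,bwrog,zekcc] add [iggj,qopm,biqn] -> 15 lines: ikcco bgi mwlot byhjv dgy iggj qopm biqn roh reutr bddj znqog pci bsuhw ufmv
Hunk 5: at line 6 remove [qopm,biqn,roh] add [btm] -> 13 lines: ikcco bgi mwlot byhjv dgy iggj btm reutr bddj znqog pci bsuhw ufmv
Hunk 6: at line 6 remove [reutr,bddj] add [qrckk] -> 12 lines: ikcco bgi mwlot byhjv dgy iggj btm qrckk znqog pci bsuhw ufmv
Final line count: 12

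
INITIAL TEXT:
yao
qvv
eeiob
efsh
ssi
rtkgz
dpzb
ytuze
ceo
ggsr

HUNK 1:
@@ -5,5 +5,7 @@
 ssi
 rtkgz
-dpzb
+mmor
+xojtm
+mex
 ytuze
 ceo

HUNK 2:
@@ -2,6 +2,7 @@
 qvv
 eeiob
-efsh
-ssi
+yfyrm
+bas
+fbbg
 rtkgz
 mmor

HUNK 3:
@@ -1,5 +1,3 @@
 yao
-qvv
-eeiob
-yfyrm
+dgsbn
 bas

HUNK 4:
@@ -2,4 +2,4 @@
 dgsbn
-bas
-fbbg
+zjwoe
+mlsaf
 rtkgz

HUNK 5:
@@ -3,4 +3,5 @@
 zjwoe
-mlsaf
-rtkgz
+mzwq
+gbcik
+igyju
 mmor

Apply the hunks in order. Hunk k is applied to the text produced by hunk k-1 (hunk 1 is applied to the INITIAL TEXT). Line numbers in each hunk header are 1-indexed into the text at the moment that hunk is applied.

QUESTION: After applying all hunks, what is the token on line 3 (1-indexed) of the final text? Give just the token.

Answer: zjwoe

Derivation:
Hunk 1: at line 5 remove [dpzb] add [mmor,xojtm,mex] -> 12 lines: yao qvv eeiob efsh ssi rtkgz mmor xojtm mex ytuze ceo ggsr
Hunk 2: at line 2 remove [efsh,ssi] add [yfyrm,bas,fbbg] -> 13 lines: yao qvv eeiob yfyrm bas fbbg rtkgz mmor xojtm mex ytuze ceo ggsr
Hunk 3: at line 1 remove [qvv,eeiob,yfyrm] add [dgsbn] -> 11 lines: yao dgsbn bas fbbg rtkgz mmor xojtm mex ytuze ceo ggsr
Hunk 4: at line 2 remove [bas,fbbg] add [zjwoe,mlsaf] -> 11 lines: yao dgsbn zjwoe mlsaf rtkgz mmor xojtm mex ytuze ceo ggsr
Hunk 5: at line 3 remove [mlsaf,rtkgz] add [mzwq,gbcik,igyju] -> 12 lines: yao dgsbn zjwoe mzwq gbcik igyju mmor xojtm mex ytuze ceo ggsr
Final line 3: zjwoe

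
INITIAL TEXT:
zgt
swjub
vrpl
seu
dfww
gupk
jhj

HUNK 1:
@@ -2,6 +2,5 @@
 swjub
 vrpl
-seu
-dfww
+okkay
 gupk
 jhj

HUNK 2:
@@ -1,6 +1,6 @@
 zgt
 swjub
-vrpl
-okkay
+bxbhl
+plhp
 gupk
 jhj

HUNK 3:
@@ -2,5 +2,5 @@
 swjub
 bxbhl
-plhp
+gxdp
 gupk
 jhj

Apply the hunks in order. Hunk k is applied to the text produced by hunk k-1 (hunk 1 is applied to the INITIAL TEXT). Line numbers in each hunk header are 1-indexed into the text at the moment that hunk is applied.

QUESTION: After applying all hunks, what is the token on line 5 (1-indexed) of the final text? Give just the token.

Answer: gupk

Derivation:
Hunk 1: at line 2 remove [seu,dfww] add [okkay] -> 6 lines: zgt swjub vrpl okkay gupk jhj
Hunk 2: at line 1 remove [vrpl,okkay] add [bxbhl,plhp] -> 6 lines: zgt swjub bxbhl plhp gupk jhj
Hunk 3: at line 2 remove [plhp] add [gxdp] -> 6 lines: zgt swjub bxbhl gxdp gupk jhj
Final line 5: gupk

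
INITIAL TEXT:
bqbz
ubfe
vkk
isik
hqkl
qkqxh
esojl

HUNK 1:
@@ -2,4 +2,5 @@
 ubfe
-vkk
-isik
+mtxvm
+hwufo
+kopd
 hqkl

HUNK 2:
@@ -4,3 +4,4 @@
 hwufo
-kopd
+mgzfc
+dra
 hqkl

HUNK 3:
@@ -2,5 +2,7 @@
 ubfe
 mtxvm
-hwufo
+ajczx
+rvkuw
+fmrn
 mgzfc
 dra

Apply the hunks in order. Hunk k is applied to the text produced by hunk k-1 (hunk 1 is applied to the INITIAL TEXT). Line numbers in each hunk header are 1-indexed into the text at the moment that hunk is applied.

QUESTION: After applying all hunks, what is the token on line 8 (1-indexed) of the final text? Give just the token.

Hunk 1: at line 2 remove [vkk,isik] add [mtxvm,hwufo,kopd] -> 8 lines: bqbz ubfe mtxvm hwufo kopd hqkl qkqxh esojl
Hunk 2: at line 4 remove [kopd] add [mgzfc,dra] -> 9 lines: bqbz ubfe mtxvm hwufo mgzfc dra hqkl qkqxh esojl
Hunk 3: at line 2 remove [hwufo] add [ajczx,rvkuw,fmrn] -> 11 lines: bqbz ubfe mtxvm ajczx rvkuw fmrn mgzfc dra hqkl qkqxh esojl
Final line 8: dra

Answer: dra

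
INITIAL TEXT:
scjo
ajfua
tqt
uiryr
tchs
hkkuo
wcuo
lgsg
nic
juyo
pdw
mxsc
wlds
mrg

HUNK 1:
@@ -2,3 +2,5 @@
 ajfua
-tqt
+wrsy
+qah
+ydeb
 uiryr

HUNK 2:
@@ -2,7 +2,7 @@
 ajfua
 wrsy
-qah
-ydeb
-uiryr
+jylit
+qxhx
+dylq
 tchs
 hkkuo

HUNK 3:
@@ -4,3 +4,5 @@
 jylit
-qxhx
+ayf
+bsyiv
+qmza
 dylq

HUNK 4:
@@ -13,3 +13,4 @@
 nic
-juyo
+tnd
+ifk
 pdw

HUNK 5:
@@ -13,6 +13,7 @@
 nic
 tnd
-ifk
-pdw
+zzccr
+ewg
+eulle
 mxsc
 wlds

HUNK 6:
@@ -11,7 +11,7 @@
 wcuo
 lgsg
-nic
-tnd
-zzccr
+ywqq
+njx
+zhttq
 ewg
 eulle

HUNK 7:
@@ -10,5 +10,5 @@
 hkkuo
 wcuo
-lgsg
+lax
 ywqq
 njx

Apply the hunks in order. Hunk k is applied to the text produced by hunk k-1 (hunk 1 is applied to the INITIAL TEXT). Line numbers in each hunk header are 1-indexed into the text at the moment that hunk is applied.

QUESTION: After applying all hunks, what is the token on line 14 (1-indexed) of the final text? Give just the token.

Hunk 1: at line 2 remove [tqt] add [wrsy,qah,ydeb] -> 16 lines: scjo ajfua wrsy qah ydeb uiryr tchs hkkuo wcuo lgsg nic juyo pdw mxsc wlds mrg
Hunk 2: at line 2 remove [qah,ydeb,uiryr] add [jylit,qxhx,dylq] -> 16 lines: scjo ajfua wrsy jylit qxhx dylq tchs hkkuo wcuo lgsg nic juyo pdw mxsc wlds mrg
Hunk 3: at line 4 remove [qxhx] add [ayf,bsyiv,qmza] -> 18 lines: scjo ajfua wrsy jylit ayf bsyiv qmza dylq tchs hkkuo wcuo lgsg nic juyo pdw mxsc wlds mrg
Hunk 4: at line 13 remove [juyo] add [tnd,ifk] -> 19 lines: scjo ajfua wrsy jylit ayf bsyiv qmza dylq tchs hkkuo wcuo lgsg nic tnd ifk pdw mxsc wlds mrg
Hunk 5: at line 13 remove [ifk,pdw] add [zzccr,ewg,eulle] -> 20 lines: scjo ajfua wrsy jylit ayf bsyiv qmza dylq tchs hkkuo wcuo lgsg nic tnd zzccr ewg eulle mxsc wlds mrg
Hunk 6: at line 11 remove [nic,tnd,zzccr] add [ywqq,njx,zhttq] -> 20 lines: scjo ajfua wrsy jylit ayf bsyiv qmza dylq tchs hkkuo wcuo lgsg ywqq njx zhttq ewg eulle mxsc wlds mrg
Hunk 7: at line 10 remove [lgsg] add [lax] -> 20 lines: scjo ajfua wrsy jylit ayf bsyiv qmza dylq tchs hkkuo wcuo lax ywqq njx zhttq ewg eulle mxsc wlds mrg
Final line 14: njx

Answer: njx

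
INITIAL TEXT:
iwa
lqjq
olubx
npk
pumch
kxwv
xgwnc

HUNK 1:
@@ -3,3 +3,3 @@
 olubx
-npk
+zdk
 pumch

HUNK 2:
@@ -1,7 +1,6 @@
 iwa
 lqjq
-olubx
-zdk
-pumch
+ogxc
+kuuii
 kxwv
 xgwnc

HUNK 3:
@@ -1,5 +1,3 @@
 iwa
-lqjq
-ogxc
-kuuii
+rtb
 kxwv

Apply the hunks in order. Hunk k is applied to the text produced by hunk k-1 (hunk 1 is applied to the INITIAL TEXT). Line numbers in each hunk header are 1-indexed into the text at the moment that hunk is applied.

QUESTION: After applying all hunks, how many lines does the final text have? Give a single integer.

Hunk 1: at line 3 remove [npk] add [zdk] -> 7 lines: iwa lqjq olubx zdk pumch kxwv xgwnc
Hunk 2: at line 1 remove [olubx,zdk,pumch] add [ogxc,kuuii] -> 6 lines: iwa lqjq ogxc kuuii kxwv xgwnc
Hunk 3: at line 1 remove [lqjq,ogxc,kuuii] add [rtb] -> 4 lines: iwa rtb kxwv xgwnc
Final line count: 4

Answer: 4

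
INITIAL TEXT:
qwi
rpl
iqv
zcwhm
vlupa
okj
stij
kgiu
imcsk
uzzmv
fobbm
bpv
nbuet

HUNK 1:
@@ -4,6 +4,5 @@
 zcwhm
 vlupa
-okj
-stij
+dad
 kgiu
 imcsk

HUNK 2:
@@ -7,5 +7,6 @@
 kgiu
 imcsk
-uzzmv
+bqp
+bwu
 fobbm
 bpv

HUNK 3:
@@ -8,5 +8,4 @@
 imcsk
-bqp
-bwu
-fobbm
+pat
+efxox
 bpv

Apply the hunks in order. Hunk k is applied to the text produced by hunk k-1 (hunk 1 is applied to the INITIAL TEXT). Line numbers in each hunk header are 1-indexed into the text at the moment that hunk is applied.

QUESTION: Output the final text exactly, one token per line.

Hunk 1: at line 4 remove [okj,stij] add [dad] -> 12 lines: qwi rpl iqv zcwhm vlupa dad kgiu imcsk uzzmv fobbm bpv nbuet
Hunk 2: at line 7 remove [uzzmv] add [bqp,bwu] -> 13 lines: qwi rpl iqv zcwhm vlupa dad kgiu imcsk bqp bwu fobbm bpv nbuet
Hunk 3: at line 8 remove [bqp,bwu,fobbm] add [pat,efxox] -> 12 lines: qwi rpl iqv zcwhm vlupa dad kgiu imcsk pat efxox bpv nbuet

Answer: qwi
rpl
iqv
zcwhm
vlupa
dad
kgiu
imcsk
pat
efxox
bpv
nbuet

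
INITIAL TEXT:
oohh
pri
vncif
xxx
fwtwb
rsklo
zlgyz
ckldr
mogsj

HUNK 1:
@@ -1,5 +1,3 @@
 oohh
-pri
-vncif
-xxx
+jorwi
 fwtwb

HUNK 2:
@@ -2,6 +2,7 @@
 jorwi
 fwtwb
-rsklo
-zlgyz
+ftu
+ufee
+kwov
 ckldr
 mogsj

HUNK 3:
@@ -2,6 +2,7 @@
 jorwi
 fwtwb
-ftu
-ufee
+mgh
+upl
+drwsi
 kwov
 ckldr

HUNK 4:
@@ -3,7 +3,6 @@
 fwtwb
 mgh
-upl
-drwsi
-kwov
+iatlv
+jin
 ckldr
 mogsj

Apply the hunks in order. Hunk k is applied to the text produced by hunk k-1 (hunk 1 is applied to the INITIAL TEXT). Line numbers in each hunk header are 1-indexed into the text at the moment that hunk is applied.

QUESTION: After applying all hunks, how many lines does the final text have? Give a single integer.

Answer: 8

Derivation:
Hunk 1: at line 1 remove [pri,vncif,xxx] add [jorwi] -> 7 lines: oohh jorwi fwtwb rsklo zlgyz ckldr mogsj
Hunk 2: at line 2 remove [rsklo,zlgyz] add [ftu,ufee,kwov] -> 8 lines: oohh jorwi fwtwb ftu ufee kwov ckldr mogsj
Hunk 3: at line 2 remove [ftu,ufee] add [mgh,upl,drwsi] -> 9 lines: oohh jorwi fwtwb mgh upl drwsi kwov ckldr mogsj
Hunk 4: at line 3 remove [upl,drwsi,kwov] add [iatlv,jin] -> 8 lines: oohh jorwi fwtwb mgh iatlv jin ckldr mogsj
Final line count: 8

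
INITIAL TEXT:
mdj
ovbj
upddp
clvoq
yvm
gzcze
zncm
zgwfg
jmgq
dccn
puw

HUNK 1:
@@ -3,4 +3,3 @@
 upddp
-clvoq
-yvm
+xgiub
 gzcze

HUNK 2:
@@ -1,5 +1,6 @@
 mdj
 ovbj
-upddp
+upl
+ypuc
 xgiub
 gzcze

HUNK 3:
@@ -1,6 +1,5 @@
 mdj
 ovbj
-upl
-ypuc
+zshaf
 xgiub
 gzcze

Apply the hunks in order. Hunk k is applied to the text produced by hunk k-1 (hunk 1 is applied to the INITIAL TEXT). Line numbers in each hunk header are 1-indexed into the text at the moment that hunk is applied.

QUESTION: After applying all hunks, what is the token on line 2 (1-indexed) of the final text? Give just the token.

Hunk 1: at line 3 remove [clvoq,yvm] add [xgiub] -> 10 lines: mdj ovbj upddp xgiub gzcze zncm zgwfg jmgq dccn puw
Hunk 2: at line 1 remove [upddp] add [upl,ypuc] -> 11 lines: mdj ovbj upl ypuc xgiub gzcze zncm zgwfg jmgq dccn puw
Hunk 3: at line 1 remove [upl,ypuc] add [zshaf] -> 10 lines: mdj ovbj zshaf xgiub gzcze zncm zgwfg jmgq dccn puw
Final line 2: ovbj

Answer: ovbj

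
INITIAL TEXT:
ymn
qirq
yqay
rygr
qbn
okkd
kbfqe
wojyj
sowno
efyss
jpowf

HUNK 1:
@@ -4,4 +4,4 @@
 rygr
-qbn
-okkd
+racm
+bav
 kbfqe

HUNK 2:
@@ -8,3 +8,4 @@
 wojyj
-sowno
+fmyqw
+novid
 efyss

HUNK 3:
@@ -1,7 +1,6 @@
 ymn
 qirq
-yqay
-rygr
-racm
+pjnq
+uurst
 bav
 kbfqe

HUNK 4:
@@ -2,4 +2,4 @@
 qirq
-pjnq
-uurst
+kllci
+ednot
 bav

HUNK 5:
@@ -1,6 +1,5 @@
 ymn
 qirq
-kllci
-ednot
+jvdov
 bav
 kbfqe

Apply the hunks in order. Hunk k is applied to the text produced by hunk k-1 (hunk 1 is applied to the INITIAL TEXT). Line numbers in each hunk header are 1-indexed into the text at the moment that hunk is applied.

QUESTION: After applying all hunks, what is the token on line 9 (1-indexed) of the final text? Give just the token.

Hunk 1: at line 4 remove [qbn,okkd] add [racm,bav] -> 11 lines: ymn qirq yqay rygr racm bav kbfqe wojyj sowno efyss jpowf
Hunk 2: at line 8 remove [sowno] add [fmyqw,novid] -> 12 lines: ymn qirq yqay rygr racm bav kbfqe wojyj fmyqw novid efyss jpowf
Hunk 3: at line 1 remove [yqay,rygr,racm] add [pjnq,uurst] -> 11 lines: ymn qirq pjnq uurst bav kbfqe wojyj fmyqw novid efyss jpowf
Hunk 4: at line 2 remove [pjnq,uurst] add [kllci,ednot] -> 11 lines: ymn qirq kllci ednot bav kbfqe wojyj fmyqw novid efyss jpowf
Hunk 5: at line 1 remove [kllci,ednot] add [jvdov] -> 10 lines: ymn qirq jvdov bav kbfqe wojyj fmyqw novid efyss jpowf
Final line 9: efyss

Answer: efyss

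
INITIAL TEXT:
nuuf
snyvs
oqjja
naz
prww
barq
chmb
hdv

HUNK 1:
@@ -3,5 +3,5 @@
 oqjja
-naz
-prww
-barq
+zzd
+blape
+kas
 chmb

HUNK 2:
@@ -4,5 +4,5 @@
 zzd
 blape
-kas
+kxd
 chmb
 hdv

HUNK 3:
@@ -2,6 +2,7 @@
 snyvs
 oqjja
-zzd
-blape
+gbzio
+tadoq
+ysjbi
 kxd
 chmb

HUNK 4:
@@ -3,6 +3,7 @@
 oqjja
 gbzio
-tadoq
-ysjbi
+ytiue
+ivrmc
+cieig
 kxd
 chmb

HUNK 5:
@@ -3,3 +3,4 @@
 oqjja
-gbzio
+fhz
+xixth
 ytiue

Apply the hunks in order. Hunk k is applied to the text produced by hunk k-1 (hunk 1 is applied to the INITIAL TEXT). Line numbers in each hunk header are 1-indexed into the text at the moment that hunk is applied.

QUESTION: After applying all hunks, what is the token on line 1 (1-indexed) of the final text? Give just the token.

Hunk 1: at line 3 remove [naz,prww,barq] add [zzd,blape,kas] -> 8 lines: nuuf snyvs oqjja zzd blape kas chmb hdv
Hunk 2: at line 4 remove [kas] add [kxd] -> 8 lines: nuuf snyvs oqjja zzd blape kxd chmb hdv
Hunk 3: at line 2 remove [zzd,blape] add [gbzio,tadoq,ysjbi] -> 9 lines: nuuf snyvs oqjja gbzio tadoq ysjbi kxd chmb hdv
Hunk 4: at line 3 remove [tadoq,ysjbi] add [ytiue,ivrmc,cieig] -> 10 lines: nuuf snyvs oqjja gbzio ytiue ivrmc cieig kxd chmb hdv
Hunk 5: at line 3 remove [gbzio] add [fhz,xixth] -> 11 lines: nuuf snyvs oqjja fhz xixth ytiue ivrmc cieig kxd chmb hdv
Final line 1: nuuf

Answer: nuuf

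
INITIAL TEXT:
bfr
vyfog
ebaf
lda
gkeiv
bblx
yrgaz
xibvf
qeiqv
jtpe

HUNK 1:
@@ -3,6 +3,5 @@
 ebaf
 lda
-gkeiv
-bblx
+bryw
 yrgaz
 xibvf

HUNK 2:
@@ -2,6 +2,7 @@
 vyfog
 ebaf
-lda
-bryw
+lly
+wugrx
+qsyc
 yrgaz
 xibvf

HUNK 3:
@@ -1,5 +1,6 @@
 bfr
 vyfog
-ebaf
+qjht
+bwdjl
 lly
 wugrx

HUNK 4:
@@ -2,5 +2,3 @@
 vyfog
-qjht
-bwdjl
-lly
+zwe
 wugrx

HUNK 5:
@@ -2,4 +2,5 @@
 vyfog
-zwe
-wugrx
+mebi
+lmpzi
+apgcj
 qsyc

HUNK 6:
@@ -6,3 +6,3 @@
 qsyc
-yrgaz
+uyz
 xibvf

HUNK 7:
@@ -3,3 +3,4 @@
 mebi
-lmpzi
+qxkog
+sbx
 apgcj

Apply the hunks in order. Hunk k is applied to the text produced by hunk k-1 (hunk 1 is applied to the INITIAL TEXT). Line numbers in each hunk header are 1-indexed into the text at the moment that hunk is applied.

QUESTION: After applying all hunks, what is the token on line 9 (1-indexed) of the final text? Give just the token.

Hunk 1: at line 3 remove [gkeiv,bblx] add [bryw] -> 9 lines: bfr vyfog ebaf lda bryw yrgaz xibvf qeiqv jtpe
Hunk 2: at line 2 remove [lda,bryw] add [lly,wugrx,qsyc] -> 10 lines: bfr vyfog ebaf lly wugrx qsyc yrgaz xibvf qeiqv jtpe
Hunk 3: at line 1 remove [ebaf] add [qjht,bwdjl] -> 11 lines: bfr vyfog qjht bwdjl lly wugrx qsyc yrgaz xibvf qeiqv jtpe
Hunk 4: at line 2 remove [qjht,bwdjl,lly] add [zwe] -> 9 lines: bfr vyfog zwe wugrx qsyc yrgaz xibvf qeiqv jtpe
Hunk 5: at line 2 remove [zwe,wugrx] add [mebi,lmpzi,apgcj] -> 10 lines: bfr vyfog mebi lmpzi apgcj qsyc yrgaz xibvf qeiqv jtpe
Hunk 6: at line 6 remove [yrgaz] add [uyz] -> 10 lines: bfr vyfog mebi lmpzi apgcj qsyc uyz xibvf qeiqv jtpe
Hunk 7: at line 3 remove [lmpzi] add [qxkog,sbx] -> 11 lines: bfr vyfog mebi qxkog sbx apgcj qsyc uyz xibvf qeiqv jtpe
Final line 9: xibvf

Answer: xibvf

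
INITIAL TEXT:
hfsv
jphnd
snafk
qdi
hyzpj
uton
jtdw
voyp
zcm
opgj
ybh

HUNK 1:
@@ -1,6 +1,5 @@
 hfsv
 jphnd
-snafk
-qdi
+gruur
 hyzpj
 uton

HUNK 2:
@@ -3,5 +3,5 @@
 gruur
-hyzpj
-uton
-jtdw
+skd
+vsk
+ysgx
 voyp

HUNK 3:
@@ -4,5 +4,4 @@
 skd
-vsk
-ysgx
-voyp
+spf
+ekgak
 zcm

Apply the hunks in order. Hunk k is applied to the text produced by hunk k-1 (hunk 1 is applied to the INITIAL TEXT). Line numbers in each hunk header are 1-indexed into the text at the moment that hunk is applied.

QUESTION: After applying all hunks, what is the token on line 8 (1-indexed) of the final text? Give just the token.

Answer: opgj

Derivation:
Hunk 1: at line 1 remove [snafk,qdi] add [gruur] -> 10 lines: hfsv jphnd gruur hyzpj uton jtdw voyp zcm opgj ybh
Hunk 2: at line 3 remove [hyzpj,uton,jtdw] add [skd,vsk,ysgx] -> 10 lines: hfsv jphnd gruur skd vsk ysgx voyp zcm opgj ybh
Hunk 3: at line 4 remove [vsk,ysgx,voyp] add [spf,ekgak] -> 9 lines: hfsv jphnd gruur skd spf ekgak zcm opgj ybh
Final line 8: opgj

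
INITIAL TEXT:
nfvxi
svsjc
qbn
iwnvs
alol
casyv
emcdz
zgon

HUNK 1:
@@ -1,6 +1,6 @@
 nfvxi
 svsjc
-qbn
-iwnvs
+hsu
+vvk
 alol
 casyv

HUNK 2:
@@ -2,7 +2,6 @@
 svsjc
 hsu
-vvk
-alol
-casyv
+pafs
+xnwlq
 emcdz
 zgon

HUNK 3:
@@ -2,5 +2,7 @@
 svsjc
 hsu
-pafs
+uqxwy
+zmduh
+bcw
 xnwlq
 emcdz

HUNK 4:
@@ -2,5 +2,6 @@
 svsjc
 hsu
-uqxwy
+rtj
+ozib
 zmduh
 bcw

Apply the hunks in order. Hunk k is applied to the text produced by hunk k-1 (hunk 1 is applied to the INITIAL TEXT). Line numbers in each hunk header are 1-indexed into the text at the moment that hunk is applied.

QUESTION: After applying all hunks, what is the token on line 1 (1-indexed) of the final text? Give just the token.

Answer: nfvxi

Derivation:
Hunk 1: at line 1 remove [qbn,iwnvs] add [hsu,vvk] -> 8 lines: nfvxi svsjc hsu vvk alol casyv emcdz zgon
Hunk 2: at line 2 remove [vvk,alol,casyv] add [pafs,xnwlq] -> 7 lines: nfvxi svsjc hsu pafs xnwlq emcdz zgon
Hunk 3: at line 2 remove [pafs] add [uqxwy,zmduh,bcw] -> 9 lines: nfvxi svsjc hsu uqxwy zmduh bcw xnwlq emcdz zgon
Hunk 4: at line 2 remove [uqxwy] add [rtj,ozib] -> 10 lines: nfvxi svsjc hsu rtj ozib zmduh bcw xnwlq emcdz zgon
Final line 1: nfvxi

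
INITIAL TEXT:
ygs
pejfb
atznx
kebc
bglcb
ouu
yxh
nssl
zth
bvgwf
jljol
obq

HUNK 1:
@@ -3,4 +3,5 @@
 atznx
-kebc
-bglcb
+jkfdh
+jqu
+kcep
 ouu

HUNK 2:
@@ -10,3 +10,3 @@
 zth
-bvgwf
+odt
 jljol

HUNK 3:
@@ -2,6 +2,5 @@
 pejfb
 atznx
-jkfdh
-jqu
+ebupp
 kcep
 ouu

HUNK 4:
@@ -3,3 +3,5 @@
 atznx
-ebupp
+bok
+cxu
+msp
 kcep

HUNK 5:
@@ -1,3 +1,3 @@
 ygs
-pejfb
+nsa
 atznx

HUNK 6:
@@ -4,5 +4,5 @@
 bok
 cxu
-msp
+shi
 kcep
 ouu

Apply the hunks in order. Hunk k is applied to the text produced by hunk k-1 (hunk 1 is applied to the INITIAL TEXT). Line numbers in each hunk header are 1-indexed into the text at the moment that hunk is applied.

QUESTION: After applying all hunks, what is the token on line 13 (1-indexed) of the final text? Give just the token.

Hunk 1: at line 3 remove [kebc,bglcb] add [jkfdh,jqu,kcep] -> 13 lines: ygs pejfb atznx jkfdh jqu kcep ouu yxh nssl zth bvgwf jljol obq
Hunk 2: at line 10 remove [bvgwf] add [odt] -> 13 lines: ygs pejfb atznx jkfdh jqu kcep ouu yxh nssl zth odt jljol obq
Hunk 3: at line 2 remove [jkfdh,jqu] add [ebupp] -> 12 lines: ygs pejfb atznx ebupp kcep ouu yxh nssl zth odt jljol obq
Hunk 4: at line 3 remove [ebupp] add [bok,cxu,msp] -> 14 lines: ygs pejfb atznx bok cxu msp kcep ouu yxh nssl zth odt jljol obq
Hunk 5: at line 1 remove [pejfb] add [nsa] -> 14 lines: ygs nsa atznx bok cxu msp kcep ouu yxh nssl zth odt jljol obq
Hunk 6: at line 4 remove [msp] add [shi] -> 14 lines: ygs nsa atznx bok cxu shi kcep ouu yxh nssl zth odt jljol obq
Final line 13: jljol

Answer: jljol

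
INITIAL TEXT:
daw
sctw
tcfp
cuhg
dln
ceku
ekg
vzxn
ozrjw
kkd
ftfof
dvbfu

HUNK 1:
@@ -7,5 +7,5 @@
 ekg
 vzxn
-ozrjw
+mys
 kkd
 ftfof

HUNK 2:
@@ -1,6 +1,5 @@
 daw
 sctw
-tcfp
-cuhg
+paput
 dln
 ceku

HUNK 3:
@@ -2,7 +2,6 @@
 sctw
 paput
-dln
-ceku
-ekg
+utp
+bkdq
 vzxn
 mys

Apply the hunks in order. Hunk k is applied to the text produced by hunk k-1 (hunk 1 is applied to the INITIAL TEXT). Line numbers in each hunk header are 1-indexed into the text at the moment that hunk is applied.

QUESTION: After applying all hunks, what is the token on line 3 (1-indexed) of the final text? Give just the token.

Hunk 1: at line 7 remove [ozrjw] add [mys] -> 12 lines: daw sctw tcfp cuhg dln ceku ekg vzxn mys kkd ftfof dvbfu
Hunk 2: at line 1 remove [tcfp,cuhg] add [paput] -> 11 lines: daw sctw paput dln ceku ekg vzxn mys kkd ftfof dvbfu
Hunk 3: at line 2 remove [dln,ceku,ekg] add [utp,bkdq] -> 10 lines: daw sctw paput utp bkdq vzxn mys kkd ftfof dvbfu
Final line 3: paput

Answer: paput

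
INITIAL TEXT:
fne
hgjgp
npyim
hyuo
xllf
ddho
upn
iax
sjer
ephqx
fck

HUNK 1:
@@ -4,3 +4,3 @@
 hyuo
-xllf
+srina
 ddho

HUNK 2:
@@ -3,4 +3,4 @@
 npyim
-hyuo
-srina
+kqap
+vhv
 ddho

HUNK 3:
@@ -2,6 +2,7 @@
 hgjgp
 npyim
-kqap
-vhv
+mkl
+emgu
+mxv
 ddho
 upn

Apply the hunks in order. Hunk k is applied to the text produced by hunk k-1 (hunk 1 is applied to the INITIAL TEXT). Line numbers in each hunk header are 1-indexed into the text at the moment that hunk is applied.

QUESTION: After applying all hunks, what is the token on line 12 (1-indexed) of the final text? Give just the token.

Answer: fck

Derivation:
Hunk 1: at line 4 remove [xllf] add [srina] -> 11 lines: fne hgjgp npyim hyuo srina ddho upn iax sjer ephqx fck
Hunk 2: at line 3 remove [hyuo,srina] add [kqap,vhv] -> 11 lines: fne hgjgp npyim kqap vhv ddho upn iax sjer ephqx fck
Hunk 3: at line 2 remove [kqap,vhv] add [mkl,emgu,mxv] -> 12 lines: fne hgjgp npyim mkl emgu mxv ddho upn iax sjer ephqx fck
Final line 12: fck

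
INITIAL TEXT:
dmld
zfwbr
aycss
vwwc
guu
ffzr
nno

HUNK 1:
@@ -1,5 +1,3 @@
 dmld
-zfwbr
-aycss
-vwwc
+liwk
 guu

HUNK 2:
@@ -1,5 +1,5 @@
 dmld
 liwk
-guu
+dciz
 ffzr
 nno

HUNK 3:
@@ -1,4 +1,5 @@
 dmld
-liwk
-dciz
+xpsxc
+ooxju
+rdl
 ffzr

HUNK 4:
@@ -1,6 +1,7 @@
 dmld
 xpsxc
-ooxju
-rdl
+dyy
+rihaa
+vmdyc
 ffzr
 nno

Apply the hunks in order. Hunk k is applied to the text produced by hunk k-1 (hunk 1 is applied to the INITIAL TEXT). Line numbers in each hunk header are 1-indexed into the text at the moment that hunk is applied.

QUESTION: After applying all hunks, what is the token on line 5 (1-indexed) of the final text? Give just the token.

Answer: vmdyc

Derivation:
Hunk 1: at line 1 remove [zfwbr,aycss,vwwc] add [liwk] -> 5 lines: dmld liwk guu ffzr nno
Hunk 2: at line 1 remove [guu] add [dciz] -> 5 lines: dmld liwk dciz ffzr nno
Hunk 3: at line 1 remove [liwk,dciz] add [xpsxc,ooxju,rdl] -> 6 lines: dmld xpsxc ooxju rdl ffzr nno
Hunk 4: at line 1 remove [ooxju,rdl] add [dyy,rihaa,vmdyc] -> 7 lines: dmld xpsxc dyy rihaa vmdyc ffzr nno
Final line 5: vmdyc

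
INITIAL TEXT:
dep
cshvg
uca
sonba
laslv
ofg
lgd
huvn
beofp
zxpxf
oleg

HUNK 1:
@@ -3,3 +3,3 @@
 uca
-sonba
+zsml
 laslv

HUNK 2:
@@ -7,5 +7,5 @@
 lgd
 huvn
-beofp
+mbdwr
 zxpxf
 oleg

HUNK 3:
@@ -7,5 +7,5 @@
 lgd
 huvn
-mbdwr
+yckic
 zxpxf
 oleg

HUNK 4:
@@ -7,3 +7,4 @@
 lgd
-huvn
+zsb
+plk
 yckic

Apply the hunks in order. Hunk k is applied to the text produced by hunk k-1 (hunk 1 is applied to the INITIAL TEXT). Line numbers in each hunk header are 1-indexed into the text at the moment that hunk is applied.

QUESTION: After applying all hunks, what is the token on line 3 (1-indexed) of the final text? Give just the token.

Hunk 1: at line 3 remove [sonba] add [zsml] -> 11 lines: dep cshvg uca zsml laslv ofg lgd huvn beofp zxpxf oleg
Hunk 2: at line 7 remove [beofp] add [mbdwr] -> 11 lines: dep cshvg uca zsml laslv ofg lgd huvn mbdwr zxpxf oleg
Hunk 3: at line 7 remove [mbdwr] add [yckic] -> 11 lines: dep cshvg uca zsml laslv ofg lgd huvn yckic zxpxf oleg
Hunk 4: at line 7 remove [huvn] add [zsb,plk] -> 12 lines: dep cshvg uca zsml laslv ofg lgd zsb plk yckic zxpxf oleg
Final line 3: uca

Answer: uca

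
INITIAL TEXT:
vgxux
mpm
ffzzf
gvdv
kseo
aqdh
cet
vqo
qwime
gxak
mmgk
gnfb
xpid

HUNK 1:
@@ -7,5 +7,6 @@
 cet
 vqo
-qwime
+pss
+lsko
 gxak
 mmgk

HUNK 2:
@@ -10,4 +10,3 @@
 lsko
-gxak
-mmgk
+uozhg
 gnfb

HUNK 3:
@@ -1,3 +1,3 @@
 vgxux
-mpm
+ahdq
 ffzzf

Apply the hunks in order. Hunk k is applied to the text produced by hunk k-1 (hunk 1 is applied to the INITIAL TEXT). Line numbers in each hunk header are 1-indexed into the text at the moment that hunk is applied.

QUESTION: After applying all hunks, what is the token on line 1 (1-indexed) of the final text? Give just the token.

Answer: vgxux

Derivation:
Hunk 1: at line 7 remove [qwime] add [pss,lsko] -> 14 lines: vgxux mpm ffzzf gvdv kseo aqdh cet vqo pss lsko gxak mmgk gnfb xpid
Hunk 2: at line 10 remove [gxak,mmgk] add [uozhg] -> 13 lines: vgxux mpm ffzzf gvdv kseo aqdh cet vqo pss lsko uozhg gnfb xpid
Hunk 3: at line 1 remove [mpm] add [ahdq] -> 13 lines: vgxux ahdq ffzzf gvdv kseo aqdh cet vqo pss lsko uozhg gnfb xpid
Final line 1: vgxux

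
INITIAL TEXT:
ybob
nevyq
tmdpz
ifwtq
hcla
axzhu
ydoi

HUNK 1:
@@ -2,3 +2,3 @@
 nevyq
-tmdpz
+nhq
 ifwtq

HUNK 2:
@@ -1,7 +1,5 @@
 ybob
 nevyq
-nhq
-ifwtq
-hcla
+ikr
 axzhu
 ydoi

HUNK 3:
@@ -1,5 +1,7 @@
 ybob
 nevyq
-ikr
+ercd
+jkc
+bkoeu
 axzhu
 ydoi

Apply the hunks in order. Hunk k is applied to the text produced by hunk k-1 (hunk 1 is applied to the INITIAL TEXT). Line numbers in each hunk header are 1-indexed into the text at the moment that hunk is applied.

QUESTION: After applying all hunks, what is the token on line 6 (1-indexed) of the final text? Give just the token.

Answer: axzhu

Derivation:
Hunk 1: at line 2 remove [tmdpz] add [nhq] -> 7 lines: ybob nevyq nhq ifwtq hcla axzhu ydoi
Hunk 2: at line 1 remove [nhq,ifwtq,hcla] add [ikr] -> 5 lines: ybob nevyq ikr axzhu ydoi
Hunk 3: at line 1 remove [ikr] add [ercd,jkc,bkoeu] -> 7 lines: ybob nevyq ercd jkc bkoeu axzhu ydoi
Final line 6: axzhu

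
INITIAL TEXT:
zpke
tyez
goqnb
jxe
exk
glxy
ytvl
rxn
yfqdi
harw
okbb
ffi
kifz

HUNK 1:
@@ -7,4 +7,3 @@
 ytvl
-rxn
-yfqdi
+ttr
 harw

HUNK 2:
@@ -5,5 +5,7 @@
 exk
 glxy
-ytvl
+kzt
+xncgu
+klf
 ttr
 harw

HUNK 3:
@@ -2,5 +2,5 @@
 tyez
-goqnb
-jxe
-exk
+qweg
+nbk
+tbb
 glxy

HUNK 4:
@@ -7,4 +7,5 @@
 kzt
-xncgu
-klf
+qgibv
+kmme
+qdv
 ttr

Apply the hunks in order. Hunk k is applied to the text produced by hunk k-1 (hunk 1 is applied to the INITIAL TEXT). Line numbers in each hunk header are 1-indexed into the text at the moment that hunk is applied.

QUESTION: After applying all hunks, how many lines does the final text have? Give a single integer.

Hunk 1: at line 7 remove [rxn,yfqdi] add [ttr] -> 12 lines: zpke tyez goqnb jxe exk glxy ytvl ttr harw okbb ffi kifz
Hunk 2: at line 5 remove [ytvl] add [kzt,xncgu,klf] -> 14 lines: zpke tyez goqnb jxe exk glxy kzt xncgu klf ttr harw okbb ffi kifz
Hunk 3: at line 2 remove [goqnb,jxe,exk] add [qweg,nbk,tbb] -> 14 lines: zpke tyez qweg nbk tbb glxy kzt xncgu klf ttr harw okbb ffi kifz
Hunk 4: at line 7 remove [xncgu,klf] add [qgibv,kmme,qdv] -> 15 lines: zpke tyez qweg nbk tbb glxy kzt qgibv kmme qdv ttr harw okbb ffi kifz
Final line count: 15

Answer: 15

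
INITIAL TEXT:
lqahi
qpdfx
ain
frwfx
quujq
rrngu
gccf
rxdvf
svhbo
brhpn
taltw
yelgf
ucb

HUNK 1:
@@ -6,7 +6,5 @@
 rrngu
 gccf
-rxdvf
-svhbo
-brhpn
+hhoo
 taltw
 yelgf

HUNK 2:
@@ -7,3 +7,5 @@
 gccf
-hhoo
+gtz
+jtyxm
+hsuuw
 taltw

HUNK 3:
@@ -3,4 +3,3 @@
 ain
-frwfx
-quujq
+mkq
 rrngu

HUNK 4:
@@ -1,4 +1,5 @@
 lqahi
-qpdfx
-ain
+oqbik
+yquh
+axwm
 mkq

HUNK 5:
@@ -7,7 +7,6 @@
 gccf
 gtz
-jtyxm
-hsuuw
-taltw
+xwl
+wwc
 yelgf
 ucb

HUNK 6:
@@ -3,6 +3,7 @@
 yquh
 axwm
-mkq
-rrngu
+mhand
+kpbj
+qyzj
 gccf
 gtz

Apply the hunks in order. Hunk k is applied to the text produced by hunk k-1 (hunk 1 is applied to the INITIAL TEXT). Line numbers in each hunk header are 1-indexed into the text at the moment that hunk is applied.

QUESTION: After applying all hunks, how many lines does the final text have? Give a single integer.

Answer: 13

Derivation:
Hunk 1: at line 6 remove [rxdvf,svhbo,brhpn] add [hhoo] -> 11 lines: lqahi qpdfx ain frwfx quujq rrngu gccf hhoo taltw yelgf ucb
Hunk 2: at line 7 remove [hhoo] add [gtz,jtyxm,hsuuw] -> 13 lines: lqahi qpdfx ain frwfx quujq rrngu gccf gtz jtyxm hsuuw taltw yelgf ucb
Hunk 3: at line 3 remove [frwfx,quujq] add [mkq] -> 12 lines: lqahi qpdfx ain mkq rrngu gccf gtz jtyxm hsuuw taltw yelgf ucb
Hunk 4: at line 1 remove [qpdfx,ain] add [oqbik,yquh,axwm] -> 13 lines: lqahi oqbik yquh axwm mkq rrngu gccf gtz jtyxm hsuuw taltw yelgf ucb
Hunk 5: at line 7 remove [jtyxm,hsuuw,taltw] add [xwl,wwc] -> 12 lines: lqahi oqbik yquh axwm mkq rrngu gccf gtz xwl wwc yelgf ucb
Hunk 6: at line 3 remove [mkq,rrngu] add [mhand,kpbj,qyzj] -> 13 lines: lqahi oqbik yquh axwm mhand kpbj qyzj gccf gtz xwl wwc yelgf ucb
Final line count: 13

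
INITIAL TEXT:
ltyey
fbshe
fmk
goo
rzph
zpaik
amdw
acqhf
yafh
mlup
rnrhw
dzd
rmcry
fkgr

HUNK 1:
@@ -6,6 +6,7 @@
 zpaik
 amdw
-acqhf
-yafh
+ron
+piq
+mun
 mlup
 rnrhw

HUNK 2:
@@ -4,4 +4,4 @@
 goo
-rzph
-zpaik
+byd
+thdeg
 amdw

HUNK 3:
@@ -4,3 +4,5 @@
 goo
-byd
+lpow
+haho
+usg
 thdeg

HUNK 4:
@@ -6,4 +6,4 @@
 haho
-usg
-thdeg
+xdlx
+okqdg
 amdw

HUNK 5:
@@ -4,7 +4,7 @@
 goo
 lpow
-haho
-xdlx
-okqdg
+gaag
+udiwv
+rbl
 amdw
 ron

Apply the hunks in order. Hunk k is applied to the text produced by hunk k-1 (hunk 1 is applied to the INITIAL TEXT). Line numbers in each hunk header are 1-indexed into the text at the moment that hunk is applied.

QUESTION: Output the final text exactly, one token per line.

Hunk 1: at line 6 remove [acqhf,yafh] add [ron,piq,mun] -> 15 lines: ltyey fbshe fmk goo rzph zpaik amdw ron piq mun mlup rnrhw dzd rmcry fkgr
Hunk 2: at line 4 remove [rzph,zpaik] add [byd,thdeg] -> 15 lines: ltyey fbshe fmk goo byd thdeg amdw ron piq mun mlup rnrhw dzd rmcry fkgr
Hunk 3: at line 4 remove [byd] add [lpow,haho,usg] -> 17 lines: ltyey fbshe fmk goo lpow haho usg thdeg amdw ron piq mun mlup rnrhw dzd rmcry fkgr
Hunk 4: at line 6 remove [usg,thdeg] add [xdlx,okqdg] -> 17 lines: ltyey fbshe fmk goo lpow haho xdlx okqdg amdw ron piq mun mlup rnrhw dzd rmcry fkgr
Hunk 5: at line 4 remove [haho,xdlx,okqdg] add [gaag,udiwv,rbl] -> 17 lines: ltyey fbshe fmk goo lpow gaag udiwv rbl amdw ron piq mun mlup rnrhw dzd rmcry fkgr

Answer: ltyey
fbshe
fmk
goo
lpow
gaag
udiwv
rbl
amdw
ron
piq
mun
mlup
rnrhw
dzd
rmcry
fkgr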